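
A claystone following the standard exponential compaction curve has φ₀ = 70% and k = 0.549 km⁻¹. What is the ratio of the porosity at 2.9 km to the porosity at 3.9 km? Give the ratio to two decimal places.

1.73

φ(Z₁)/φ(Z₂) = e^(−k·Z₁)/e^(−k·Z₂) = e^{k(Z₂−Z₁)}
= exp(0.549 × 1) = exp(0.549) = 1.7315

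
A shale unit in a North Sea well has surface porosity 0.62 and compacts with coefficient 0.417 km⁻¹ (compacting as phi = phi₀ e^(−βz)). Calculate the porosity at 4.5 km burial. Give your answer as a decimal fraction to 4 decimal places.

phi = phi₀·exp(−β·z) = 0.62 × exp(−0.417 × 4.5) = 0.62 × exp(−1.876)
  = 0.62 × 0.1531 = 0.0949

0.0949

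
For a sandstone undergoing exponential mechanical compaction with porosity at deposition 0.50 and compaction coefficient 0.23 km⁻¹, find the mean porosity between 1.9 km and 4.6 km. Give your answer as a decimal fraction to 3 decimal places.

⟨φ⟩ = (1/(z₂−z₁)) ∫ φ₀ e^(−βz) dz = φ₀·(e^(−β·z₁) − e^(−β·z₂)) / (β·(z₂−z₁))
e^(−0.23×1.9) = 0.6460; e^(−0.23×4.6) = 0.3471
⟨φ⟩ = 0.5 × (0.6460 − 0.3471) / (0.23 × 2.7) = 0.5 × 0.4812 = 0.2406

0.241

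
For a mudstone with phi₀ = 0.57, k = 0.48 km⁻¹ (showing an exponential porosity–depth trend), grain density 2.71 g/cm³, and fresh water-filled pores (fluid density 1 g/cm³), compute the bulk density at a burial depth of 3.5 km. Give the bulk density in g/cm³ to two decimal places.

Porosity at depth: phi = 0.57·exp(−0.48×3.5) = 0.57×0.1864 = 0.1062
Bulk density: ρ_b = (1−phi)ρ_g + phi·ρ_f = 0.8938×2.71 + 0.1062×1
       = 2.422 + 0.106 = 2.528 g/cm³

2.53 g/cm³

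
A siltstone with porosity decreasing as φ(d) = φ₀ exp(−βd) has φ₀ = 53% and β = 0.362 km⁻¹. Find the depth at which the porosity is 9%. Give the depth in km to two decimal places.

Invert Athy's law: d = ln(φ₀/φ) / β
d = ln(0.53/0.09) / 0.362 = ln(5.889) / 0.362 = 1.7731 / 0.362 = 4.898 km

4.90 km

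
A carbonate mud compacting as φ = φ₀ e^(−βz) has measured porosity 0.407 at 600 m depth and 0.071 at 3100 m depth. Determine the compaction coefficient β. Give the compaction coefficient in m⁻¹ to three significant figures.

Working in km (1 km = 1000 m; β in km⁻¹ = β in m⁻¹ × 1000):
Athy: φ(z) = φ₀ e^(−βz) ⇒ φ₁/φ₂ = e^{β(z₂−z₁)} ⇒ β = ln(φ₁/φ₂)/(z₂−z₁)
β = ln(0.407/0.071) / (3.1 − 0.6) = ln(5.732) / 2.5 = 1.7461 / 2.5 = 0.6985 km⁻¹

0.000698 m⁻¹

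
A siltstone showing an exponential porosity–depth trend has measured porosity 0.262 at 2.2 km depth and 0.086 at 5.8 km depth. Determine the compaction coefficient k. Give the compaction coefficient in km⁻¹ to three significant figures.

Athy: n(d) = n₀ e^(−kd) ⇒ n₁/n₂ = e^{k(d₂−d₁)} ⇒ k = ln(n₁/n₂)/(d₂−d₁)
k = ln(0.262/0.086) / (5.8 − 2.2) = ln(3.047) / 3.6 = 1.1140 / 3.6 = 0.3094 km⁻¹

0.309 km⁻¹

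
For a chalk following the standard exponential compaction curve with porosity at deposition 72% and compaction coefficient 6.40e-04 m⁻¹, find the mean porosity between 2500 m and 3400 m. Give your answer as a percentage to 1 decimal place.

Working in km (1 km = 1000 m; β in km⁻¹ = β in m⁻¹ × 1000):
⟨phi⟩ = (1/(d₂−d₁)) ∫ phi₀ e^(−βd) dd = phi₀·(e^(−β·d₁) − e^(−β·d₂)) / (β·(d₂−d₁))
e^(−0.64×2.5) = 0.2019; e^(−0.64×3.4) = 0.1135
⟨phi⟩ = 0.72 × (0.2019 − 0.1135) / (0.64 × 0.9) = 0.72 × 0.1535 = 0.1105

11.1%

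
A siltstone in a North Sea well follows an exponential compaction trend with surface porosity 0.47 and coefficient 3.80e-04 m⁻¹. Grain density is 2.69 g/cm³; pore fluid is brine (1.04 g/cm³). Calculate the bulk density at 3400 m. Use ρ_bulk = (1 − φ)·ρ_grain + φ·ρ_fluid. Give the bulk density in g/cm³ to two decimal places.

Working in km (1 km = 1000 m; β in km⁻¹ = β in m⁻¹ × 1000):
Porosity at depth: n = 0.47·exp(−0.38×3.4) = 0.47×0.2747 = 0.1291
Bulk density: ρ_b = (1−n)ρ_g + n·ρ_f = 0.8709×2.69 + 0.1291×1.04
       = 2.343 + 0.134 = 2.477 g/cm³

2.48 g/cm³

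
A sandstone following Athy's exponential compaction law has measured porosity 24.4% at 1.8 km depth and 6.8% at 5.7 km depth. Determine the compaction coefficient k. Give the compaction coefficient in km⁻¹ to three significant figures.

Athy: φ(z) = φ₀ e^(−kz) ⇒ φ₁/φ₂ = e^{k(z₂−z₁)} ⇒ k = ln(φ₁/φ₂)/(z₂−z₁)
k = ln(0.244/0.068) / (5.7 − 1.8) = ln(3.588) / 3.9 = 1.2777 / 3.9 = 0.3276 km⁻¹

0.328 km⁻¹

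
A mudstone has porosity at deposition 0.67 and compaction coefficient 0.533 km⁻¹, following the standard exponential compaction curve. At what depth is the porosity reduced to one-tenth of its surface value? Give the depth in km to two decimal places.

φ/φ₀ = 1/10 ⇒ exp(−c·Z) = 1/10 ⇒ Z = ln(10) / c
Z = 2.3026 / 0.533 = 4.320 km

4.32 km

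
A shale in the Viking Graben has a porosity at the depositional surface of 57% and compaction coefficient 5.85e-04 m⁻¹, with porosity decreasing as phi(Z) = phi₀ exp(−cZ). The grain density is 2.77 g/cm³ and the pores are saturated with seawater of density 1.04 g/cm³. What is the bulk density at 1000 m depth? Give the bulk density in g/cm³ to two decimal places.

2.22 g/cm³

Working in km (1 km = 1000 m; c in km⁻¹ = c in m⁻¹ × 1000):
Porosity at depth: phi = 0.57·exp(−0.585×1) = 0.57×0.5571 = 0.3176
Bulk density: ρ_b = (1−phi)ρ_g + phi·ρ_f = 0.6824×2.77 + 0.3176×1.04
       = 1.890 + 0.330 = 2.221 g/cm³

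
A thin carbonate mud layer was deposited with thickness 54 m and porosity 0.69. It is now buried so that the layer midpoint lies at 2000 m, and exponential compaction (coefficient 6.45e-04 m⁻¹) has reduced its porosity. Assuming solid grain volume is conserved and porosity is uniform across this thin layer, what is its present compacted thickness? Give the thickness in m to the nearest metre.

21 m

Working in km (1 km = 1000 m; c in km⁻¹ = c in m⁻¹ × 1000):
Porosity at 2 km: n = 0.69·exp(−0.645×2) = 0.1899
Solid-volume conservation: h(1−n) = h₀(1−n₀) ⇒ h = h₀·(1−n₀)/(1−n)
h = 0.054 × (1 − 0.69)/(1 − 0.1899) = 0.054 × 0.3827 = 0.0207 km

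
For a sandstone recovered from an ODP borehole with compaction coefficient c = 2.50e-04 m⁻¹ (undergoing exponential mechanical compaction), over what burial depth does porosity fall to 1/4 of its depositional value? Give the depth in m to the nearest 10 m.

5550 m

Working in km (1 km = 1000 m; c in km⁻¹ = c in m⁻¹ × 1000):
n/n₀ = 1/4 ⇒ exp(−c·d) = 1/4 ⇒ d = ln(4) / c
d = 1.3863 / 0.25 = 5.545 km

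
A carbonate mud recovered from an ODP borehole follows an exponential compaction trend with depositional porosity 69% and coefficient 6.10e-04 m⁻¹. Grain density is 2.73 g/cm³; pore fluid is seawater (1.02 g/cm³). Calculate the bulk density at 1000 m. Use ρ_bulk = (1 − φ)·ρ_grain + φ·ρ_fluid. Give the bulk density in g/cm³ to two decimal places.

Working in km (1 km = 1000 m; β in km⁻¹ = β in m⁻¹ × 1000):
Porosity at depth: φ = 0.69·exp(−0.61×1) = 0.69×0.5434 = 0.3749
Bulk density: ρ_b = (1−φ)ρ_g + φ·ρ_f = 0.6251×2.73 + 0.3749×1.02
       = 1.706 + 0.382 = 2.089 g/cm³

2.09 g/cm³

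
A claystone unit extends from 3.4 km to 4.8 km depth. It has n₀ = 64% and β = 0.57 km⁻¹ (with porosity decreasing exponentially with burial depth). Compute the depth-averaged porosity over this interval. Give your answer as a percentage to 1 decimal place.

6.3%

⟨n⟩ = (1/(Z₂−Z₁)) ∫ n₀ e^(−βZ) dZ = n₀·(e^(−β·Z₁) − e^(−β·Z₂)) / (β·(Z₂−Z₁))
e^(−0.57×3.4) = 0.1440; e^(−0.57×4.8) = 0.0648
⟨n⟩ = 0.64 × (0.1440 − 0.0648) / (0.57 × 1.4) = 0.64 × 0.0992 = 0.0635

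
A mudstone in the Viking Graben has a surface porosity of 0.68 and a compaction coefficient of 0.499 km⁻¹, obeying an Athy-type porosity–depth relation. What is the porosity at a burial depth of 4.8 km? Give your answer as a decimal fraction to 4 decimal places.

0.0620

φ = φ₀·exp(−c·Z) = 0.68 × exp(−0.499 × 4.8) = 0.68 × exp(−2.395)
  = 0.68 × 0.0912 = 0.0620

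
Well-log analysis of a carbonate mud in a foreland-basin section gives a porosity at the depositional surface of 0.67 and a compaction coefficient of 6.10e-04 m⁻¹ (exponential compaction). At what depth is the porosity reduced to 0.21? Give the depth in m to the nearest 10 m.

Working in km (1 km = 1000 m; β in km⁻¹ = β in m⁻¹ × 1000):
Invert Athy's law: z = ln(phi₀/phi) / β
z = ln(0.67/0.21) / 0.61 = ln(3.19) / 0.61 = 1.1602 / 0.61 = 1.902 km

1900 m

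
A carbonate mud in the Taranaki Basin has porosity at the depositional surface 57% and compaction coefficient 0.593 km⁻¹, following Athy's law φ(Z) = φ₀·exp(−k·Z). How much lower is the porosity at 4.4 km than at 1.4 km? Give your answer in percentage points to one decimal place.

20.7 percentage points

φ(1.4) = 0.57·e^(−0.593×1.4) = 0.2485
φ(4.4) = 0.57·e^(−0.593×4.4) = 0.0419
Δφ = 0.2485 − 0.0419 = 0.2066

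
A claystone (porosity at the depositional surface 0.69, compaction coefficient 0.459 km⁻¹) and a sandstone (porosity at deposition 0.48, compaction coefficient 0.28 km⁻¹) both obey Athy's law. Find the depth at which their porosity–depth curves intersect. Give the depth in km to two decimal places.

Set φ₀ₐ e^(−kₐZ) = φ₀ᵦ e^(−kᵦZ) ⇒ ln(φ₀ₐ/φ₀ᵦ) = (kₐ − kᵦ)·Z
Z = ln(0.69/0.48) / (0.459 − 0.28) = 0.3629 / 0.179 = 2.027 km

2.03 km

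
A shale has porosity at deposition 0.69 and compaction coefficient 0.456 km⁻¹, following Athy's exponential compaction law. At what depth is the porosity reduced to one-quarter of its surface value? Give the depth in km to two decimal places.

3.04 km

n/n₀ = 1/4 ⇒ exp(−β·z) = 1/4 ⇒ z = ln(4) / β
z = 1.3863 / 0.456 = 3.040 km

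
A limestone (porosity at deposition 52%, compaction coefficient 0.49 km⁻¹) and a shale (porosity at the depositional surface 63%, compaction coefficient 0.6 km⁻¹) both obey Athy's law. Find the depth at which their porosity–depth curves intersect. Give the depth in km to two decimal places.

1.74 km

Set phi₀ₐ e^(−kₐZ) = phi₀ᵦ e^(−kᵦZ) ⇒ ln(phi₀ₐ/phi₀ᵦ) = (kₐ − kᵦ)·Z
Z = ln(0.52/0.63) / (0.49 − 0.6) = -0.1919 / -0.11 = 1.744 km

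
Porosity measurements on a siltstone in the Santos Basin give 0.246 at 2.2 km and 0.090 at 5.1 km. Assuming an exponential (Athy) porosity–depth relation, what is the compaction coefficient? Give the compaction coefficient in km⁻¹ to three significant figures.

0.347 km⁻¹

Athy: n(d) = n₀ e^(−kd) ⇒ n₁/n₂ = e^{k(d₂−d₁)} ⇒ k = ln(n₁/n₂)/(d₂−d₁)
k = ln(0.246/0.09) / (5.1 − 2.2) = ln(2.733) / 2.9 = 1.0055 / 2.9 = 0.3467 km⁻¹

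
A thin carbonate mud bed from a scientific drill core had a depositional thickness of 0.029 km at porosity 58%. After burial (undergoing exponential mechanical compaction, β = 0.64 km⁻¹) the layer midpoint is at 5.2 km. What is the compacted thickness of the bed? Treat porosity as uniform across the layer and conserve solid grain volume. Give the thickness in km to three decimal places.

Porosity at 5.2 km: n = 0.58·exp(−0.64×5.2) = 0.0208
Solid-volume conservation: h(1−n) = h₀(1−n₀) ⇒ h = h₀·(1−n₀)/(1−n)
h = 0.029 × (1 − 0.58)/(1 − 0.0208) = 0.029 × 0.4289 = 0.0124 km

0.012 km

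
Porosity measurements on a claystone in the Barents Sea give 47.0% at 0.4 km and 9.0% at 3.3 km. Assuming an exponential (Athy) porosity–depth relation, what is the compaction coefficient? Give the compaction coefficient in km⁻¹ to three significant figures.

0.570 km⁻¹

Athy: phi(Z) = phi₀ e^(−cZ) ⇒ phi₁/phi₂ = e^{c(Z₂−Z₁)} ⇒ c = ln(phi₁/phi₂)/(Z₂−Z₁)
c = ln(0.47/0.09) / (3.3 − 0.4) = ln(5.222) / 2.9 = 1.6529 / 2.9 = 0.57 km⁻¹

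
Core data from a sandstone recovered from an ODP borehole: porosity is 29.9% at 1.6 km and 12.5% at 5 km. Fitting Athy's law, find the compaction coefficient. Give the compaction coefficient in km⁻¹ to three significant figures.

Athy: phi(d) = phi₀ e^(−βd) ⇒ phi₁/phi₂ = e^{β(d₂−d₁)} ⇒ β = ln(phi₁/phi₂)/(d₂−d₁)
β = ln(0.299/0.125) / (5 − 1.6) = ln(2.392) / 3.4 = 0.8721 / 3.4 = 0.2565 km⁻¹

0.257 km⁻¹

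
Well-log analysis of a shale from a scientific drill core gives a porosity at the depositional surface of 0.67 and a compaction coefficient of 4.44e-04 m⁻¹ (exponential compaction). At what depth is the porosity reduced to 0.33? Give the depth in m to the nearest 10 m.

Working in km (1 km = 1000 m; β in km⁻¹ = β in m⁻¹ × 1000):
Invert Athy's law: Z = ln(n₀/n) / β
Z = ln(0.67/0.33) / 0.444 = ln(2.03) / 0.444 = 0.7082 / 0.444 = 1.595 km

1600 m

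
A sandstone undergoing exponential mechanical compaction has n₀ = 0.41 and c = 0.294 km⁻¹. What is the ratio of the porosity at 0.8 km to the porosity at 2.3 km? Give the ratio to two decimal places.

1.55

n(d₁)/n(d₂) = e^(−c·d₁)/e^(−c·d₂) = e^{c(d₂−d₁)}
= exp(0.294 × 1.5) = exp(0.441) = 1.5543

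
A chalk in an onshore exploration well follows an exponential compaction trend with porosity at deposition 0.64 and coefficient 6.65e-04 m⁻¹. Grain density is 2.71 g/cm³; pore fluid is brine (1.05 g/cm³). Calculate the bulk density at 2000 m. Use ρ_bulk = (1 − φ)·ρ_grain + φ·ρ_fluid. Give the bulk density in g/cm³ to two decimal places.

2.43 g/cm³

Working in km (1 km = 1000 m; β in km⁻¹ = β in m⁻¹ × 1000):
Porosity at depth: n = 0.64·exp(−0.665×2) = 0.64×0.2645 = 0.1693
Bulk density: ρ_b = (1−n)ρ_g + n·ρ_f = 0.8307×2.71 + 0.1693×1.05
       = 2.251 + 0.178 = 2.429 g/cm³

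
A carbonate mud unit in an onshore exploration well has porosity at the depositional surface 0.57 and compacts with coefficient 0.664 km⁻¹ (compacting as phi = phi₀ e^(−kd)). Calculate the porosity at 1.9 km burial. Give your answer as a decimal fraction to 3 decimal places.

0.161

phi = phi₀·exp(−k·d) = 0.57 × exp(−0.664 × 1.9) = 0.57 × exp(−1.262)
  = 0.57 × 0.2832 = 0.1614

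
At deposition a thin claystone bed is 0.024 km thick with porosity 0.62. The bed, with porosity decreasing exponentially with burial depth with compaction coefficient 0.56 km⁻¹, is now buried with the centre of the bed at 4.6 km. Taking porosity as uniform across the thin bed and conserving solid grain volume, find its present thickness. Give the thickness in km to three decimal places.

Porosity at 4.6 km: phi = 0.62·exp(−0.56×4.6) = 0.0472
Solid-volume conservation: h(1−phi) = h₀(1−phi₀) ⇒ h = h₀·(1−phi₀)/(1−phi)
h = 0.024 × (1 − 0.62)/(1 − 0.0472) = 0.024 × 0.3988 = 0.0096 km

0.010 km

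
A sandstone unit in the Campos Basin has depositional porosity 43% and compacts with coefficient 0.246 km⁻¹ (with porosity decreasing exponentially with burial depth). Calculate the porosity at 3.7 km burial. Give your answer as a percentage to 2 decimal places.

φ = φ₀·exp(−k·z) = 0.43 × exp(−0.246 × 3.7) = 0.43 × exp(−0.9102)
  = 0.43 × 0.4024 = 0.1731

17.31%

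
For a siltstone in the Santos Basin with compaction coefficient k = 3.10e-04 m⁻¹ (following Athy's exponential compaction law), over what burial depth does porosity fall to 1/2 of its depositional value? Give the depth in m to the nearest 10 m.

Working in km (1 km = 1000 m; k in km⁻¹ = k in m⁻¹ × 1000):
φ/φ₀ = 1/2 ⇒ exp(−k·Z) = 1/2 ⇒ Z = ln(2) / k
Z = 0.6931 / 0.31 = 2.236 km

2240 m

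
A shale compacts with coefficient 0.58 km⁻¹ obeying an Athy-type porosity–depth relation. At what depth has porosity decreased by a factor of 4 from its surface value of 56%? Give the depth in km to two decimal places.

phi/phi₀ = 1/4 ⇒ exp(−c·z) = 1/4 ⇒ z = ln(4) / c
z = 1.3863 / 0.58 = 2.390 km

2.39 km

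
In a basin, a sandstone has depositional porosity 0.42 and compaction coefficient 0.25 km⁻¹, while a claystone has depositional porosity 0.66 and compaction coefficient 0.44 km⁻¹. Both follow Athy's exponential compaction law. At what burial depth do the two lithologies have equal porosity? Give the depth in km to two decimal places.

Set φ₀ₐ e^(−βₐz) = φ₀ᵦ e^(−βᵦz) ⇒ ln(φ₀ₐ/φ₀ᵦ) = (βₐ − βᵦ)·z
z = ln(0.42/0.66) / (0.25 − 0.44) = -0.4520 / -0.19 = 2.379 km

2.38 km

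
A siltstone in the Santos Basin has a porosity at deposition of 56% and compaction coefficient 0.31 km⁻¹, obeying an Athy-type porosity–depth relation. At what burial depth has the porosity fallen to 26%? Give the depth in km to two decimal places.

2.48 km

Invert Athy's law: d = ln(n₀/n) / c
d = ln(0.56/0.26) / 0.31 = ln(2.154) / 0.31 = 0.7673 / 0.31 = 2.475 km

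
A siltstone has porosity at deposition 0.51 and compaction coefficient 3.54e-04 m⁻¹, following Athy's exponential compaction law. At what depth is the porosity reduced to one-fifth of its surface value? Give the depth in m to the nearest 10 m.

4550 m

Working in km (1 km = 1000 m; β in km⁻¹ = β in m⁻¹ × 1000):
φ/φ₀ = 1/5 ⇒ exp(−β·z) = 1/5 ⇒ z = ln(5) / β
z = 1.6094 / 0.354 = 4.546 km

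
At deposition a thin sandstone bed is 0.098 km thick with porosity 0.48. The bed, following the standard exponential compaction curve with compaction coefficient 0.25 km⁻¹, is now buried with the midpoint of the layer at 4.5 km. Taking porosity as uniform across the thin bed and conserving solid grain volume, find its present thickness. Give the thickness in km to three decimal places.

0.060 km

Porosity at 4.5 km: phi = 0.48·exp(−0.25×4.5) = 0.1558
Solid-volume conservation: h(1−phi) = h₀(1−phi₀) ⇒ h = h₀·(1−phi₀)/(1−phi)
h = 0.098 × (1 − 0.48)/(1 − 0.1558) = 0.098 × 0.6160 = 0.0604 km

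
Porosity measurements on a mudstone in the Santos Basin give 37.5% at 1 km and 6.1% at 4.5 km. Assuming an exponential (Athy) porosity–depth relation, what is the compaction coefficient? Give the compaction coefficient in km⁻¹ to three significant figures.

0.519 km⁻¹

Athy: n(Z) = n₀ e^(−kZ) ⇒ n₁/n₂ = e^{k(Z₂−Z₁)} ⇒ k = ln(n₁/n₂)/(Z₂−Z₁)
k = ln(0.375/0.061) / (4.5 − 1) = ln(6.148) / 3.5 = 1.8161 / 3.5 = 0.5189 km⁻¹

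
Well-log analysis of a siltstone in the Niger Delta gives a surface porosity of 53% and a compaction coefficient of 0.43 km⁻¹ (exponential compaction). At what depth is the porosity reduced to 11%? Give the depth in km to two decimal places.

Invert Athy's law: Z = ln(phi₀/phi) / β
Z = ln(0.53/0.11) / 0.43 = ln(4.818) / 0.43 = 1.5724 / 0.43 = 3.657 km

3.66 km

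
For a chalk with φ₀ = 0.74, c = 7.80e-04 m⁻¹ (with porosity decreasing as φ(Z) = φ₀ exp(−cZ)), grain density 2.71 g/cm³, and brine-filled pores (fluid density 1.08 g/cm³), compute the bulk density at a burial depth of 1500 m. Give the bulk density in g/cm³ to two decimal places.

Working in km (1 km = 1000 m; c in km⁻¹ = c in m⁻¹ × 1000):
Porosity at depth: φ = 0.74·exp(−0.78×1.5) = 0.74×0.3104 = 0.2297
Bulk density: ρ_b = (1−φ)ρ_g + φ·ρ_f = 0.7703×2.71 + 0.2297×1.08
       = 2.088 + 0.248 = 2.336 g/cm³

2.34 g/cm³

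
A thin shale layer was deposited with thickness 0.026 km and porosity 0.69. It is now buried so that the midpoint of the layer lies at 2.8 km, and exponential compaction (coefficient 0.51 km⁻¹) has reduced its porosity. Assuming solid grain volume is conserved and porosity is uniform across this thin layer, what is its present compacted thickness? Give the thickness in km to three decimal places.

Porosity at 2.8 km: φ = 0.69·exp(−0.51×2.8) = 0.1655
Solid-volume conservation: h(1−φ) = h₀(1−φ₀) ⇒ h = h₀·(1−φ₀)/(1−φ)
h = 0.026 × (1 − 0.69)/(1 − 0.1655) = 0.026 × 0.3715 = 0.0097 km

0.010 km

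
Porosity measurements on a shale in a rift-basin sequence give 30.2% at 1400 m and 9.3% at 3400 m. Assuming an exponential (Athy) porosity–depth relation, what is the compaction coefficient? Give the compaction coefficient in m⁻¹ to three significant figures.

Working in km (1 km = 1000 m; β in km⁻¹ = β in m⁻¹ × 1000):
Athy: n(Z) = n₀ e^(−βZ) ⇒ n₁/n₂ = e^{β(Z₂−Z₁)} ⇒ β = ln(n₁/n₂)/(Z₂−Z₁)
β = ln(0.302/0.093) / (3.4 − 1.4) = ln(3.247) / 2 = 1.1778 / 2 = 0.5889 km⁻¹

0.000589 m⁻¹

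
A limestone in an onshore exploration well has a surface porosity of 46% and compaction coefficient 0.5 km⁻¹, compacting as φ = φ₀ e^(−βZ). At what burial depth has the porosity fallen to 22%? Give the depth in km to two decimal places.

1.48 km

Invert Athy's law: Z = ln(φ₀/φ) / β
Z = ln(0.46/0.22) / 0.5 = ln(2.091) / 0.5 = 0.7376 / 0.5 = 1.475 km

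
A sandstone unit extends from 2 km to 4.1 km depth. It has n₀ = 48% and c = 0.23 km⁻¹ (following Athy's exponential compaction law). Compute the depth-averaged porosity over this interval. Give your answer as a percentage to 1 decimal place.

24.0%

⟨n⟩ = (1/(z₂−z₁)) ∫ n₀ e^(−cz) dz = n₀·(e^(−c·z₁) − e^(−c·z₂)) / (c·(z₂−z₁))
e^(−0.23×2) = 0.6313; e^(−0.23×4.1) = 0.3895
⟨n⟩ = 0.48 × (0.6313 − 0.3895) / (0.23 × 2.1) = 0.48 × 0.5007 = 0.2403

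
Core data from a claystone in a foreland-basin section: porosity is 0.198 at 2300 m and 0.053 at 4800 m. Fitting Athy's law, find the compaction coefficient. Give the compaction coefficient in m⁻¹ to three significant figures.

0.000527 m⁻¹

Working in km (1 km = 1000 m; β in km⁻¹ = β in m⁻¹ × 1000):
Athy: phi(z) = phi₀ e^(−βz) ⇒ phi₁/phi₂ = e^{β(z₂−z₁)} ⇒ β = ln(phi₁/phi₂)/(z₂−z₁)
β = ln(0.198/0.053) / (4.8 − 2.3) = ln(3.736) / 2.5 = 1.3180 / 2.5 = 0.5272 km⁻¹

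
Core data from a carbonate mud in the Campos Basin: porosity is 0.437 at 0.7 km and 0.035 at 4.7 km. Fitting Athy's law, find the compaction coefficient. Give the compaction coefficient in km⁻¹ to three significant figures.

0.631 km⁻¹

Athy: φ(d) = φ₀ e^(−βd) ⇒ φ₁/φ₂ = e^{β(d₂−d₁)} ⇒ β = ln(φ₁/φ₂)/(d₂−d₁)
β = ln(0.437/0.035) / (4.7 − 0.7) = ln(12.49) / 4 = 2.5246 / 4 = 0.6311 km⁻¹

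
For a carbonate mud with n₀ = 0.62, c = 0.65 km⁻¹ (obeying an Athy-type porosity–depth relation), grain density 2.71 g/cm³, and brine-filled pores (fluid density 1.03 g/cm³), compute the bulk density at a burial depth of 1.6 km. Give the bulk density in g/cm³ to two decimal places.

Porosity at depth: n = 0.62·exp(−0.65×1.6) = 0.62×0.3535 = 0.2191
Bulk density: ρ_b = (1−n)ρ_g + n·ρ_f = 0.7809×2.71 + 0.2191×1.03
       = 2.116 + 0.226 = 2.342 g/cm³

2.34 g/cm³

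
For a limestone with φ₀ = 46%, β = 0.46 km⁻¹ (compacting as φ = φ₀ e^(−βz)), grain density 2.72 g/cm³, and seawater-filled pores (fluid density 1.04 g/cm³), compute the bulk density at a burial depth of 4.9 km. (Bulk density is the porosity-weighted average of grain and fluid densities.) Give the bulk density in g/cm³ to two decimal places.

Porosity at depth: φ = 0.46·exp(−0.46×4.9) = 0.46×0.1050 = 0.0483
Bulk density: ρ_b = (1−φ)ρ_g + φ·ρ_f = 0.9517×2.72 + 0.0483×1.04
       = 2.589 + 0.050 = 2.639 g/cm³

2.64 g/cm³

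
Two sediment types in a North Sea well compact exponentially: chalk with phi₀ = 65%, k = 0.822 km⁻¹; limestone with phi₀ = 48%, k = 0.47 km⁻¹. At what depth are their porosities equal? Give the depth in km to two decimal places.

0.86 km

Set phi₀ₐ e^(−kₐZ) = phi₀ᵦ e^(−kᵦZ) ⇒ ln(phi₀ₐ/phi₀ᵦ) = (kₐ − kᵦ)·Z
Z = ln(0.65/0.48) / (0.822 − 0.47) = 0.3032 / 0.352 = 0.861 km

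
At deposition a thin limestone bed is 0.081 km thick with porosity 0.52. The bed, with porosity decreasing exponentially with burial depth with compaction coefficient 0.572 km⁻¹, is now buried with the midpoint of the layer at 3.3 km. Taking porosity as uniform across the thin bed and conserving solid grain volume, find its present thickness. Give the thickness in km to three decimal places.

Porosity at 3.3 km: n = 0.52·exp(−0.572×3.3) = 0.0787
Solid-volume conservation: h(1−n) = h₀(1−n₀) ⇒ h = h₀·(1−n₀)/(1−n)
h = 0.081 × (1 − 0.52)/(1 − 0.0787) = 0.081 × 0.5210 = 0.0422 km

0.042 km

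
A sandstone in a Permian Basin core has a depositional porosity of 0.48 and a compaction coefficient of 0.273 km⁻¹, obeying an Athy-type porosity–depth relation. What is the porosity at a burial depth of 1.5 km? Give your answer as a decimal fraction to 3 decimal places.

phi = phi₀·exp(−c·d) = 0.48 × exp(−0.273 × 1.5) = 0.48 × exp(−0.4095)
  = 0.48 × 0.6640 = 0.3187

0.319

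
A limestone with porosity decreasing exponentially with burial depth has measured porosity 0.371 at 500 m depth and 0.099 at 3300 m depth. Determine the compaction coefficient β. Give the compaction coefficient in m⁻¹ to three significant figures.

Working in km (1 km = 1000 m; β in km⁻¹ = β in m⁻¹ × 1000):
Athy: φ(d) = φ₀ e^(−βd) ⇒ φ₁/φ₂ = e^{β(d₂−d₁)} ⇒ β = ln(φ₁/φ₂)/(d₂−d₁)
β = ln(0.371/0.099) / (3.3 − 0.5) = ln(3.747) / 2.8 = 1.3211 / 2.8 = 0.4718 km⁻¹

0.000472 m⁻¹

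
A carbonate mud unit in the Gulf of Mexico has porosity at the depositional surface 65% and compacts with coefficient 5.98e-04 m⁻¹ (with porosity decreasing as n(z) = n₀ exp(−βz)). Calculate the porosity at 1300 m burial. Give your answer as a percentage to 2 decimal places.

Working in km (1 km = 1000 m; β in km⁻¹ = β in m⁻¹ × 1000):
n = n₀·exp(−β·z) = 0.65 × exp(−0.598 × 1.3) = 0.65 × exp(−0.7774)
  = 0.65 × 0.4596 = 0.2987

29.87%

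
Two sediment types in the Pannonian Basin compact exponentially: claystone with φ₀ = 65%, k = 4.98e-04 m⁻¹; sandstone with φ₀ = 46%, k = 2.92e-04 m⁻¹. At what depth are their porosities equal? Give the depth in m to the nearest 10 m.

Working in km (1 km = 1000 m; k in km⁻¹ = k in m⁻¹ × 1000):
Set φ₀ₐ e^(−kₐZ) = φ₀ᵦ e^(−kᵦZ) ⇒ ln(φ₀ₐ/φ₀ᵦ) = (kₐ − kᵦ)·Z
Z = ln(0.65/0.46) / (0.498 − 0.292) = 0.3457 / 0.206 = 1.678 km

1680 m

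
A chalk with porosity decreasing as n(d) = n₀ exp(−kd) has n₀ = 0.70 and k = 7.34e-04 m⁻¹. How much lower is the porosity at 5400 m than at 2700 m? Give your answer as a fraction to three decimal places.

Working in km (1 km = 1000 m; k in km⁻¹ = k in m⁻¹ × 1000):
n(2.7) = 0.7·e^(−0.734×2.7) = 0.0965
n(5.4) = 0.7·e^(−0.734×5.4) = 0.0133
Δn = 0.0965 − 0.0133 = 0.0832

0.083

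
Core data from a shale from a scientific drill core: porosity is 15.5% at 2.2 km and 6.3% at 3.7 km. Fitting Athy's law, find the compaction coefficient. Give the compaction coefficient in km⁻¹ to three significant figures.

Athy: n(Z) = n₀ e^(−cZ) ⇒ n₁/n₂ = e^{c(Z₂−Z₁)} ⇒ c = ln(n₁/n₂)/(Z₂−Z₁)
c = ln(0.155/0.063) / (3.7 − 2.2) = ln(2.46) / 1.5 = 0.9003 / 1.5 = 0.6002 km⁻¹

0.600 km⁻¹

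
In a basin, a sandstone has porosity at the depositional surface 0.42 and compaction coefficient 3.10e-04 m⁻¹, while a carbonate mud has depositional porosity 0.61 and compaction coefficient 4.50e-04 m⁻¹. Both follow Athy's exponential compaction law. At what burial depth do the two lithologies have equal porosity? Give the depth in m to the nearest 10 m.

Working in km (1 km = 1000 m; c in km⁻¹ = c in m⁻¹ × 1000):
Set n₀ₐ e^(−cₐZ) = n₀ᵦ e^(−cᵦZ) ⇒ ln(n₀ₐ/n₀ᵦ) = (cₐ − cᵦ)·Z
Z = ln(0.42/0.61) / (0.31 − 0.45) = -0.3732 / -0.14 = 2.666 km

2670 m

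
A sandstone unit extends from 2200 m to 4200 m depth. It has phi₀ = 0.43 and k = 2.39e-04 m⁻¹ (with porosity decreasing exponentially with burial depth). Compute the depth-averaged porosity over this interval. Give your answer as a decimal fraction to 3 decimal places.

Working in km (1 km = 1000 m; k in km⁻¹ = k in m⁻¹ × 1000):
⟨phi⟩ = (1/(z₂−z₁)) ∫ phi₀ e^(−kz) dz = phi₀·(e^(−k·z₁) − e^(−k·z₂)) / (k·(z₂−z₁))
e^(−0.239×2.2) = 0.5911; e^(−0.239×4.2) = 0.3665
⟨phi⟩ = 0.43 × (0.5911 − 0.3665) / (0.239 × 2) = 0.43 × 0.4699 = 0.2020

0.202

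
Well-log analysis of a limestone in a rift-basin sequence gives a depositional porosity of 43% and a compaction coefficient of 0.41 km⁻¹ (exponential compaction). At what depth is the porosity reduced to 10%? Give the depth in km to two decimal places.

3.56 km

Invert Athy's law: Z = ln(phi₀/phi) / β
Z = ln(0.43/0.1) / 0.41 = ln(4.3) / 0.41 = 1.4586 / 0.41 = 3.558 km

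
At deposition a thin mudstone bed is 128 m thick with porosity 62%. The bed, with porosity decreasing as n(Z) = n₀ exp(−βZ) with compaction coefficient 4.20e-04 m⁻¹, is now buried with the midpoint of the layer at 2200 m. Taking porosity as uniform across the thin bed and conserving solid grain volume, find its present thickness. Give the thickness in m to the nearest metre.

Working in km (1 km = 1000 m; β in km⁻¹ = β in m⁻¹ × 1000):
Porosity at 2.2 km: n = 0.62·exp(−0.42×2.2) = 0.2461
Solid-volume conservation: h(1−n) = h₀(1−n₀) ⇒ h = h₀·(1−n₀)/(1−n)
h = 0.128 × (1 − 0.62)/(1 − 0.2461) = 0.128 × 0.5040 = 0.0645 km

65 m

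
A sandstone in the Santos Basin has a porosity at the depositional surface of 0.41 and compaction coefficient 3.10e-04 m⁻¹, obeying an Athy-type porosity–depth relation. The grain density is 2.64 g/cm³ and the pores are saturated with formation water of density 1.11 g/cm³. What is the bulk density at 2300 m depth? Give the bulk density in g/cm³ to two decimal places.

Working in km (1 km = 1000 m; k in km⁻¹ = k in m⁻¹ × 1000):
Porosity at depth: phi = 0.41·exp(−0.31×2.3) = 0.41×0.4902 = 0.2010
Bulk density: ρ_b = (1−phi)ρ_g + phi·ρ_f = 0.7990×2.64 + 0.2010×1.11
       = 2.109 + 0.223 = 2.333 g/cm³

2.33 g/cm³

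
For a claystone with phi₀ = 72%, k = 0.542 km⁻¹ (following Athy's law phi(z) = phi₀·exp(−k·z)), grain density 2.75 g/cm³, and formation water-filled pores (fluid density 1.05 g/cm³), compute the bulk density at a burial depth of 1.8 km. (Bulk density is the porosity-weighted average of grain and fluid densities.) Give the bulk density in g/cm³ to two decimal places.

2.29 g/cm³

Porosity at depth: phi = 0.72·exp(−0.542×1.8) = 0.72×0.3770 = 0.2714
Bulk density: ρ_b = (1−phi)ρ_g + phi·ρ_f = 0.7286×2.75 + 0.2714×1.05
       = 2.004 + 0.285 = 2.289 g/cm³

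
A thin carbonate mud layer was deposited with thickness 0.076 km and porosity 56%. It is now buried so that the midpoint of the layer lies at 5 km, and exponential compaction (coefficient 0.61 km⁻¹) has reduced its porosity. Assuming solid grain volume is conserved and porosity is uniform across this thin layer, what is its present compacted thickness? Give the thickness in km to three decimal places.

0.034 km

Porosity at 5 km: phi = 0.56·exp(−0.61×5) = 0.0265
Solid-volume conservation: h(1−phi) = h₀(1−phi₀) ⇒ h = h₀·(1−phi₀)/(1−phi)
h = 0.076 × (1 − 0.56)/(1 − 0.0265) = 0.076 × 0.4520 = 0.0344 km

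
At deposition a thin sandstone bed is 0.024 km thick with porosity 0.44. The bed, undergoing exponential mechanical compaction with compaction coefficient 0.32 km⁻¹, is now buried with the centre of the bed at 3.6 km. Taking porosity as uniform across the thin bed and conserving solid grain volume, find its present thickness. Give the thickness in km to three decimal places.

Porosity at 3.6 km: phi = 0.44·exp(−0.32×3.6) = 0.1390
Solid-volume conservation: h(1−phi) = h₀(1−phi₀) ⇒ h = h₀·(1−phi₀)/(1−phi)
h = 0.024 × (1 − 0.44)/(1 − 0.1390) = 0.024 × 0.6504 = 0.0156 km

0.016 km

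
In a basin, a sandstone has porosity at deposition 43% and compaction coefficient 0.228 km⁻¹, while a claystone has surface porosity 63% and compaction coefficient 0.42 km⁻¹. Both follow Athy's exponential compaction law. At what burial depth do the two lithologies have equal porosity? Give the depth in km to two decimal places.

1.99 km

Set n₀ₐ e^(−cₐZ) = n₀ᵦ e^(−cᵦZ) ⇒ ln(n₀ₐ/n₀ᵦ) = (cₐ − cᵦ)·Z
Z = ln(0.43/0.63) / (0.228 − 0.42) = -0.3819 / -0.192 = 1.989 km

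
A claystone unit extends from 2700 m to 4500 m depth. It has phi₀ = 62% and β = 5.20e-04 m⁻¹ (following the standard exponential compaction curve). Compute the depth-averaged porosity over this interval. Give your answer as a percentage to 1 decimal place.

Working in km (1 km = 1000 m; β in km⁻¹ = β in m⁻¹ × 1000):
⟨phi⟩ = (1/(Z₂−Z₁)) ∫ phi₀ e^(−βZ) dZ = phi₀·(e^(−β·Z₁) − e^(−β·Z₂)) / (β·(Z₂−Z₁))
e^(−0.52×2.7) = 0.2456; e^(−0.52×4.5) = 0.0963
⟨phi⟩ = 0.62 × (0.2456 − 0.0963) / (0.52 × 1.8) = 0.62 × 0.1595 = 0.0989

9.9%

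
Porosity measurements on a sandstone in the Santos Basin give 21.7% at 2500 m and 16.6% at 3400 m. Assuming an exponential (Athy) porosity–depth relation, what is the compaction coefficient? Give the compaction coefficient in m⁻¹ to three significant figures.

0.000298 m⁻¹

Working in km (1 km = 1000 m; c in km⁻¹ = c in m⁻¹ × 1000):
Athy: phi(d) = phi₀ e^(−cd) ⇒ phi₁/phi₂ = e^{c(d₂−d₁)} ⇒ c = ln(phi₁/phi₂)/(d₂−d₁)
c = ln(0.217/0.166) / (3.4 − 2.5) = ln(1.307) / 0.9 = 0.2679 / 0.9 = 0.2977 km⁻¹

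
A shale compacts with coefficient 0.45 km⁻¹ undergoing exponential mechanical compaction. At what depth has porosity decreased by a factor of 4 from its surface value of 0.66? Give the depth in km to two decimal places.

3.08 km

n/n₀ = 1/4 ⇒ exp(−β·d) = 1/4 ⇒ d = ln(4) / β
d = 1.3863 / 0.45 = 3.081 km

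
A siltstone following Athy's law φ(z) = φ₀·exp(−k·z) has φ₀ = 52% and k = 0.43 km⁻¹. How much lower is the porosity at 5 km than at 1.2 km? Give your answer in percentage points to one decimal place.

25.0 percentage points

φ(1.2) = 0.52·e^(−0.43×1.2) = 0.3104
φ(5) = 0.52·e^(−0.43×5) = 0.0606
Δφ = 0.3104 − 0.0606 = 0.2498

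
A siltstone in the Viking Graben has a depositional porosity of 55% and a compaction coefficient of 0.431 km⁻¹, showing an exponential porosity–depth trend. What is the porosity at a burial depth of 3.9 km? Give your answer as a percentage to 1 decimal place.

10.2%

n = n₀·exp(−k·Z) = 0.55 × exp(−0.431 × 3.9) = 0.55 × exp(−1.681)
  = 0.55 × 0.1862 = 0.1024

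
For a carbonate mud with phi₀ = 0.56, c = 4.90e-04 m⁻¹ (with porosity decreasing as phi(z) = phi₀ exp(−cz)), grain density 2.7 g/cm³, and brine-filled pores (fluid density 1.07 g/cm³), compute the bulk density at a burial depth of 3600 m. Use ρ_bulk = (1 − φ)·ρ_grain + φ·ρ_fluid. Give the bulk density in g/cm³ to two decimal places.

2.54 g/cm³

Working in km (1 km = 1000 m; c in km⁻¹ = c in m⁻¹ × 1000):
Porosity at depth: phi = 0.56·exp(−0.49×3.6) = 0.56×0.1714 = 0.0960
Bulk density: ρ_b = (1−phi)ρ_g + phi·ρ_f = 0.9040×2.7 + 0.0960×1.07
       = 2.441 + 0.103 = 2.544 g/cm³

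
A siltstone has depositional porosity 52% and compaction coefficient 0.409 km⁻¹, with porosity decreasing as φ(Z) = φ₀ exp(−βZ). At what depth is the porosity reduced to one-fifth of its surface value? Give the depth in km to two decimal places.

φ/φ₀ = 1/5 ⇒ exp(−β·Z) = 1/5 ⇒ Z = ln(5) / β
Z = 1.6094 / 0.409 = 3.935 km

3.94 km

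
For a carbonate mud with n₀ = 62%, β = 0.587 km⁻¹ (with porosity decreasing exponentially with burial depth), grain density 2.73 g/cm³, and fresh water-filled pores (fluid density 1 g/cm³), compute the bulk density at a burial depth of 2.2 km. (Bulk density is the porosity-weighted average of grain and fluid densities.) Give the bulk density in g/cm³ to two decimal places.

2.44 g/cm³

Porosity at depth: n = 0.62·exp(−0.587×2.2) = 0.62×0.2749 = 0.1704
Bulk density: ρ_b = (1−n)ρ_g + n·ρ_f = 0.8296×2.73 + 0.1704×1
       = 2.265 + 0.170 = 2.435 g/cm³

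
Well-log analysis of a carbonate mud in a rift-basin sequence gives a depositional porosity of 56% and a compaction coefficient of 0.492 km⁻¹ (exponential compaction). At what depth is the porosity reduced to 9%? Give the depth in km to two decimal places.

Invert Athy's law: z = ln(n₀/n) / k
z = ln(0.56/0.09) / 0.492 = ln(6.222) / 0.492 = 1.8281 / 0.492 = 3.716 km

3.72 km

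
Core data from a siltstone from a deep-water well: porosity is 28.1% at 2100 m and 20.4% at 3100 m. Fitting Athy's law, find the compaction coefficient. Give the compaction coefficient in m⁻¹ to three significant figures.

0.000320 m⁻¹

Working in km (1 km = 1000 m; c in km⁻¹ = c in m⁻¹ × 1000):
Athy: φ(d) = φ₀ e^(−cd) ⇒ φ₁/φ₂ = e^{c(d₂−d₁)} ⇒ c = ln(φ₁/φ₂)/(d₂−d₁)
c = ln(0.281/0.204) / (3.1 − 2.1) = ln(1.377) / 1 = 0.3202 / 1 = 0.3202 km⁻¹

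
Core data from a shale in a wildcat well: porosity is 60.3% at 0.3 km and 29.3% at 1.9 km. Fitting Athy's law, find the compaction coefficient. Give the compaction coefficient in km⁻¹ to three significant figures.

0.451 km⁻¹

Athy: φ(z) = φ₀ e^(−cz) ⇒ φ₁/φ₂ = e^{c(z₂−z₁)} ⇒ c = ln(φ₁/φ₂)/(z₂−z₁)
c = ln(0.603/0.293) / (1.9 − 0.3) = ln(2.058) / 1.6 = 0.7217 / 1.6 = 0.4511 km⁻¹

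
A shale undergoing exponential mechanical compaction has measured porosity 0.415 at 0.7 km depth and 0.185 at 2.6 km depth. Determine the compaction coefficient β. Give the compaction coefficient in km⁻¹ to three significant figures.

Athy: φ(z) = φ₀ e^(−βz) ⇒ φ₁/φ₂ = e^{β(z₂−z₁)} ⇒ β = ln(φ₁/φ₂)/(z₂−z₁)
β = ln(0.415/0.185) / (2.6 − 0.7) = ln(2.243) / 1.9 = 0.8079 / 1.9 = 0.4252 km⁻¹

0.425 km⁻¹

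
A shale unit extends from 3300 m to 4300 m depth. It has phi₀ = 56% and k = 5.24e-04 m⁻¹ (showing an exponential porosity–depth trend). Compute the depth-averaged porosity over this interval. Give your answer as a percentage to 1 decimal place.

7.7%

Working in km (1 km = 1000 m; k in km⁻¹ = k in m⁻¹ × 1000):
⟨phi⟩ = (1/(Z₂−Z₁)) ∫ phi₀ e^(−kZ) dZ = phi₀·(e^(−k·Z₁) − e^(−k·Z₂)) / (k·(Z₂−Z₁))
e^(−0.524×3.3) = 0.1774; e^(−0.524×4.3) = 0.1051
⟨phi⟩ = 0.56 × (0.1774 − 0.1051) / (0.524 × 1) = 0.56 × 0.1381 = 0.0773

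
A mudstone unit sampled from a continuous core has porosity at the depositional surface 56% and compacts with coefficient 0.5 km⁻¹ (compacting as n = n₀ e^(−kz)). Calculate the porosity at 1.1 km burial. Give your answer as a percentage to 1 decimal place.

n = n₀·exp(−k·z) = 0.56 × exp(−0.5 × 1.1) = 0.56 × exp(−0.55)
  = 0.56 × 0.5769 = 0.3231

32.3%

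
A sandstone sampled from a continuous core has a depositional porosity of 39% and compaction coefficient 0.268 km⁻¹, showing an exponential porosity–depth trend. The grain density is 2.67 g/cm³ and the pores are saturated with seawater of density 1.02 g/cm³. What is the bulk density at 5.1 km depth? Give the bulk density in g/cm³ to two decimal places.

Porosity at depth: phi = 0.39·exp(−0.268×5.1) = 0.39×0.2549 = 0.0994
Bulk density: ρ_b = (1−phi)ρ_g + phi·ρ_f = 0.9006×2.67 + 0.0994×1.02
       = 2.405 + 0.101 = 2.506 g/cm³

2.51 g/cm³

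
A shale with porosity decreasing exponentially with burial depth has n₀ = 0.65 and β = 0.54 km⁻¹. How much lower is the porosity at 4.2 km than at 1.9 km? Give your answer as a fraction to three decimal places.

0.166

n(1.9) = 0.65·e^(−0.54×1.9) = 0.2330
n(4.2) = 0.65·e^(−0.54×4.2) = 0.0673
Δn = 0.2330 − 0.0673 = 0.1657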